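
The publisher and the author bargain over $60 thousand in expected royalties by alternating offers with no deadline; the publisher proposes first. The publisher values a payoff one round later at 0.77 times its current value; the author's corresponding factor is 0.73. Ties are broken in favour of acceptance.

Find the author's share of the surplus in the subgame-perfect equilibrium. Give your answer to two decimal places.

In a stationary SPE each proposer offers the other exactly their discounted continuation value.
If the publisher keeps x when proposing and the author keeps y when proposing, then x = 60 − 0.73y and y = 60 − 0.77x.
Solving: x = 60(1 − 0.73) / (1 − 0.77·0.73) = 16.2 / 0.4379 ≈ 36.9947.
The author gets 60 − 36.9947 ≈ 23.0053.

23.01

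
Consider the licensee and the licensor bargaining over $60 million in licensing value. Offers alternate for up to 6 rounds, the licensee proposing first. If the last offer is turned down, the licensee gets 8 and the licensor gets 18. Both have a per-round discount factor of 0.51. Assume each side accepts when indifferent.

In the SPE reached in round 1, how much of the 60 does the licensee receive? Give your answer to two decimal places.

Round 6 (the licensor proposes): the licensee gets 8 if talks fail, so the licensor offers 8 and keeps 52.
Round 5 (the licensee proposes): the licensor can get 52 next round, worth 0.51 × 52 = 26.52 now, so the licensee offers 26.52, keeping 33.48.
Round 4 (the licensor proposes): the licensee can get 33.48 next round, worth 0.51 × 33.48 = 17.0748 now; the licensor offers that and keeps 42.9252.
Round 3 (the licensee proposes): the licensor can get 42.9252 next round, worth 0.51 × 42.9252 = 21.891852 now, so the licensee offers 21.891852, keeping 38.108148.
Round 2 (the licensor proposes): the licensee can get 38.108148 next round, worth 0.51 × 38.108148 = 19.43515548 now. The licensor offers 19.43515548 and keeps 60 − 19.43515548 = 40.56484452.
Round 1 (the licensee proposes): the licensor can get 40.56484452 next round, worth 0.51 × 40.56484452 = 20.6880707052 now; the licensee offers that and keeps 39.3119292948.

39.31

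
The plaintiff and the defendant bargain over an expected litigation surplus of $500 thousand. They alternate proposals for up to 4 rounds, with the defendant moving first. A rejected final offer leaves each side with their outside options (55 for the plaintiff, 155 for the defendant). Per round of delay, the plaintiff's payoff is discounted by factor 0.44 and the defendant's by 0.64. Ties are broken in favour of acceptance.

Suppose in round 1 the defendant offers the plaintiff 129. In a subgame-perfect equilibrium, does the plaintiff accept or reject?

Accept

Work out the plaintiff's continuation value if the offer is rejected.
Round 4 (the plaintiff proposes): the defendant gets 155 if talks fail, so the plaintiff offers 155 and keeps 345.
Round 3 (the defendant proposes): the plaintiff can get 345 next round, worth 0.44 × 345 = 151.8 now. The defendant offers 151.8 and keeps 500 − 151.8 = 348.2.
Round 2 (the plaintiff proposes): the defendant can get 348.2 next round, worth 0.64 × 348.2 = 222.848 now, so the plaintiff offers 222.848, keeping 277.152.
So by rejecting in round 1, the plaintiff gets 277.152 next round, worth 0.44 × 277.152 = 121.94688 now.
Offer 129 ≥ 121.94688, so the plaintiff accepts.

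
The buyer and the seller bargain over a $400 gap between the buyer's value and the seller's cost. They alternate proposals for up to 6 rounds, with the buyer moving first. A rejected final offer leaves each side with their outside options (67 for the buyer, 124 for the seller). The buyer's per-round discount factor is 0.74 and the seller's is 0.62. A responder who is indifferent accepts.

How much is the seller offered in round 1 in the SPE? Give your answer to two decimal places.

137.52

Solve by backward induction from round 6.
Round 6 (the seller proposes): the buyer gets 67 if talks fail, so the seller offers 67 and keeps 333.
Round 5 (the buyer proposes): the seller can get 333 next round, worth 0.62 × 333 = 206.46 now; the buyer offers that and keeps 193.54.
Round 4 (the seller proposes): the buyer can get 193.54 next round, worth 0.74 × 193.54 = 143.2196 now. The seller offers 143.2196 and keeps 400 − 143.2196 = 256.7804.
Round 3 (the buyer proposes): the seller can get 256.7804 next round, worth 0.62 × 256.7804 = 159.203848 now, so the buyer offers 159.203848, keeping 240.796152.
Round 2 (the seller proposes): the buyer can get 240.796152 next round, worth 0.74 × 240.796152 = 178.18915248 now, so the seller offers 178.18915248, keeping 221.81084752.
Round 1 (the buyer proposes): the seller can get 221.81084752 next round, worth 0.62 × 221.81084752 = 137.5227254624 now; the buyer offers that and keeps 262.4772745376.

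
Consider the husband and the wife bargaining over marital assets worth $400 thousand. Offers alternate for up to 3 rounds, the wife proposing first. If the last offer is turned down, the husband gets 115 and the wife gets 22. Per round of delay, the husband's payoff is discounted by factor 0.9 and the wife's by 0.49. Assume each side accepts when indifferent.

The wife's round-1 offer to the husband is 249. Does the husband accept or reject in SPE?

Work out the husband's continuation value if the offer is rejected.
Round 3 (the wife proposes): the husband gets 115 if talks fail, so the wife offers 115 and keeps 285.
Round 2 (the husband proposes): the wife can get 285 next round, worth 0.49 × 285 = 139.65 now. The husband offers 139.65 and keeps 400 − 139.65 = 260.35.
So by rejecting in round 1, the husband gets 260.35 next round, worth 0.9 × 260.35 = 234.315 now.
Offer 249 ≥ 234.315, so the husband accepts.

Accept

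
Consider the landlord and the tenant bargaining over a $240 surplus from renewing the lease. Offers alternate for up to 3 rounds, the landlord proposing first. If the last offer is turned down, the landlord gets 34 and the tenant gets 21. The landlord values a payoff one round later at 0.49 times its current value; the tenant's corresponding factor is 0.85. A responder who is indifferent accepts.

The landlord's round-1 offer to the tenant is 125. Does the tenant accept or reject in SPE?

Accept

Work out the tenant's continuation value if the offer is rejected.
Round 3 (the landlord proposes): the tenant gets 21 if talks fail, so the landlord offers 21 and keeps 219.
Round 2 (the tenant proposes): the landlord can get 219 next round, worth 0.49 × 219 = 107.31 now; the tenant offers that and keeps 132.69.
So by rejecting in round 1, the tenant gets 132.69 next round, worth 0.85 × 132.69 = 112.7865 now.
Offer 125 ≥ 112.7865, so the tenant accepts.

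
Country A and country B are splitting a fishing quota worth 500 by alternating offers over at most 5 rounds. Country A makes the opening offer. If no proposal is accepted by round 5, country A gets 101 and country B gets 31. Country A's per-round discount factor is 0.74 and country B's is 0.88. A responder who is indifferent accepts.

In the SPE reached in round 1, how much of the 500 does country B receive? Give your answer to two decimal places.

Round 5 (country A proposes): country B gets 31 if talks fail, so country A offers 31 and keeps 469.
Round 4 (country B proposes): country A can get 469 next round, worth 0.74 × 469 = 347.06 now; country B offers that and keeps 152.94.
Round 3 (country A proposes): country B can get 152.94 next round, worth 0.88 × 152.94 = 134.5872 now; country A offers that and keeps 365.4128.
Round 2 (country B proposes): country A can get 365.4128 next round, worth 0.74 × 365.4128 = 270.405472 now. Country B offers 270.405472 and keeps 500 − 270.405472 = 229.594528.
Round 1 (country A proposes): country B can get 229.594528 next round, worth 0.88 × 229.594528 = 202.04318464 now; country A offers that and keeps 297.95681536.

202.04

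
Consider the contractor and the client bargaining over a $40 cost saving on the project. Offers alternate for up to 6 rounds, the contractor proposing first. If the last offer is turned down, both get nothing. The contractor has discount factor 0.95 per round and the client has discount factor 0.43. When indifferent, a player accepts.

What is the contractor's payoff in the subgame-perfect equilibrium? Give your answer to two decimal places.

35.92

Solve by backward induction from round 6.
Round 6 (the client proposes): rejection yields 0 for the contractor; the client offers 0 and keeps 40.
Round 5 (the contractor proposes): the client can get 40 next round, worth 0.43 × 40 = 17.2 now. The contractor offers 17.2 and keeps 40 − 17.2 = 22.8.
Round 4 (the client proposes): the contractor can get 22.8 next round, worth 0.95 × 22.8 = 21.66 now, so the client offers 21.66, keeping 18.34.
Round 3 (the contractor proposes): the client can get 18.34 next round, worth 0.43 × 18.34 = 7.8862 now. The contractor offers 7.8862 and keeps 40 − 7.8862 = 32.1138.
Round 2 (the client proposes): the contractor can get 32.1138 next round, worth 0.95 × 32.1138 = 30.50811 now, so the client offers 30.50811, keeping 9.49189.
Round 1 (the contractor proposes): the client can get 9.49189 next round, worth 0.43 × 9.49189 = 4.0815127 now; the contractor offers that and keeps 35.9184873.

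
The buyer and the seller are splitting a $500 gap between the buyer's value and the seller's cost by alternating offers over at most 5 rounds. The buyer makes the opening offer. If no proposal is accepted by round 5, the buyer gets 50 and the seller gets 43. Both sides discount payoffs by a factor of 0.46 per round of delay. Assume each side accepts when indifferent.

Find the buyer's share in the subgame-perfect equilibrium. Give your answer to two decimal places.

Round 5 (the buyer proposes): the seller gets 43 if talks fail, so the buyer offers 43 and keeps 457.
Round 4 (the seller proposes): the buyer can get 457 next round, worth 0.46 × 457 = 210.22 now, so the seller offers 210.22, keeping 289.78.
Round 3 (the buyer proposes): the seller can get 289.78 next round, worth 0.46 × 289.78 = 133.2988 now. The buyer offers 133.2988 and keeps 500 − 133.2988 = 366.7012.
Round 2 (the seller proposes): the buyer can get 366.7012 next round, worth 0.46 × 366.7012 = 168.682552 now; the seller offers that and keeps 331.317448.
Round 1 (the buyer proposes): the seller can get 331.317448 next round, worth 0.46 × 331.317448 = 152.40602608 now, so the buyer offers 152.40602608, keeping 347.59397392.

347.59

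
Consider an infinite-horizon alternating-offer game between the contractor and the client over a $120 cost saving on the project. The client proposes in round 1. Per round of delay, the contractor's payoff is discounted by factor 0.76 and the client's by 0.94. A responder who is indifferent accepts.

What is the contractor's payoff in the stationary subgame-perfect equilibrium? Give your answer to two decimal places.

In a stationary SPE each proposer offers the other exactly their discounted continuation value.
If the client keeps x when proposing and the contractor keeps y when proposing, then x = 120 − 0.76y and y = 120 − 0.94x.
Solving: x = 120(1 − 0.76) / (1 − 0.94·0.76) = 28.8 / 0.2856 ≈ 100.8403.
The contractor gets 120 − 100.8403 ≈ 19.1597.

19.16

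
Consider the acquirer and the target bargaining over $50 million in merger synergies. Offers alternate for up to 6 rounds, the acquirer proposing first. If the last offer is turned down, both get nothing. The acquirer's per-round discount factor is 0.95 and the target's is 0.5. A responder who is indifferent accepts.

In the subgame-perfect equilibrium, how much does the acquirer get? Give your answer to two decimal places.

42.52

Round 6 (the target proposes): the acquirer will accept anything ≥ 0, so the target offers 0 and keeps 50.
Round 5 (the acquirer proposes): the target can get 50 next round, worth 0.5 × 50 = 25 now; the acquirer offers that and keeps 25.
Round 4 (the target proposes): the acquirer can get 25 next round, worth 0.95 × 25 = 23.75 now; the target offers that and keeps 26.25.
Round 3 (the acquirer proposes): the target can get 26.25 next round, worth 0.5 × 26.25 = 13.125 now. The acquirer offers 13.125 and keeps 50 − 13.125 = 36.875.
Round 2 (the target proposes): the acquirer can get 36.875 next round, worth 0.95 × 36.875 = 35.03125 now; the target offers that and keeps 14.96875.
Round 1 (the acquirer proposes): the target can get 14.96875 next round, worth 0.5 × 14.96875 = 7.484375 now. The acquirer offers 7.484375 and keeps 50 − 7.484375 = 42.515625.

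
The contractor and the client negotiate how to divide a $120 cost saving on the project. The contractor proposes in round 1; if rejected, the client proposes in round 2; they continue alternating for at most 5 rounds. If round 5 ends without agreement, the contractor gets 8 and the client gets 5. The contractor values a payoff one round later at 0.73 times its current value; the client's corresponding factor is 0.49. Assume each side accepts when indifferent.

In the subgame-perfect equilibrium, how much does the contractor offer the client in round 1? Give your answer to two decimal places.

Round 5 (the contractor proposes): the client gets 5 if talks fail, so the contractor offers 5 and keeps 115.
Round 4 (the client proposes): the contractor can get 115 next round, worth 0.73 × 115 = 83.95 now, so the client offers 83.95, keeping 36.05.
Round 3 (the contractor proposes): the client can get 36.05 next round, worth 0.49 × 36.05 = 17.6645 now, so the contractor offers 17.6645, keeping 102.3355.
Round 2 (the client proposes): the contractor can get 102.3355 next round, worth 0.73 × 102.3355 = 74.704915 now, so the client offers 74.704915, keeping 45.295085.
Round 1 (the contractor proposes): the client can get 45.295085 next round, worth 0.49 × 45.295085 = 22.19459165 now, so the contractor offers 22.19459165, keeping 97.80540835.

22.19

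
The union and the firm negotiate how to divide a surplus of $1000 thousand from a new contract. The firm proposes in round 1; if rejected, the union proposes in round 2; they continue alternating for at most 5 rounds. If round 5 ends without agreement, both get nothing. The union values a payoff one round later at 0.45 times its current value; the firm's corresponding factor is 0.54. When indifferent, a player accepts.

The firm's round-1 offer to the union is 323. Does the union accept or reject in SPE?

Accept

Work out the union's continuation value if the offer is rejected.
Round 5 (the firm proposes): the union will accept anything ≥ 0, so the firm offers 0 and keeps 1000.
Round 4 (the union proposes): the firm can get 1000 next round, worth 0.54 × 1000 = 540 now; the union offers that and keeps 460.
Round 3 (the firm proposes): the union can get 460 next round, worth 0.45 × 460 = 207 now, so the firm offers 207, keeping 793.
Round 2 (the union proposes): the firm can get 793 next round, worth 0.54 × 793 = 428.22 now, so the union offers 428.22, keeping 571.78.
So by rejecting in round 1, the union gets 571.78 next round, worth 0.45 × 571.78 = 257.301 now.
Offer 323 ≥ 257.301, so the union accepts.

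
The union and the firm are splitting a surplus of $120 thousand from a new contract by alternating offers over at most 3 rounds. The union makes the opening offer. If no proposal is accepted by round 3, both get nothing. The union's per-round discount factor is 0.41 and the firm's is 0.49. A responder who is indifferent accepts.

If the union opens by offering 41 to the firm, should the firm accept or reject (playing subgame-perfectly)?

Accept

Round 3 (the union proposes): rejection yields 0 for the firm; the union offers 0 and keeps 120.
Round 2 (the firm proposes): the union can get 120 next round, worth 0.41 × 120 = 49.2 now, so the firm offers 49.2, keeping 70.8.
So by rejecting in round 1, the firm gets 70.8 next round, worth 0.49 × 70.8 = 34.692 now.
Offer 41 ≥ 34.692, so the firm accepts.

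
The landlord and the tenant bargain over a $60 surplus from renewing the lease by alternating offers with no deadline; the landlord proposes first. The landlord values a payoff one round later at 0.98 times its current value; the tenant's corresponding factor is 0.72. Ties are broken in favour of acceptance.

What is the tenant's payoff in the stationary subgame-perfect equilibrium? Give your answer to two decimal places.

2.93

When the landlord proposes, the tenant accepts any offer worth at least 0.72 times what the tenant would get by proposing next round; and vice versa.
This gives x = 60 − 0.72y and y = 60 − 0.98x, where x and y are each side's share when it proposes.
Hence (1 − 0.72·0.98)x = 60(1 − 0.72), i.e. 0.2944·x = 16.8.
x ≈ 57.0652; the tenant's share is 60 − x ≈ 2.9348.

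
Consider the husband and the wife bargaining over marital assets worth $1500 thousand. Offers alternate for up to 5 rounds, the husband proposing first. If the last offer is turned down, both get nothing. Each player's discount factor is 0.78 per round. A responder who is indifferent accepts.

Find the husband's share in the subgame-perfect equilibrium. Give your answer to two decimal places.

1086.00

Work backward from the last round.
Round 5 (the husband proposes): rejection yields 0 for the wife; the husband offers 0 and keeps 1500.
Round 4 (the wife proposes): the husband can get 1500 next round, worth 0.78 × 1500 = 1170 now. The wife offers 1170 and keeps 1500 − 1170 = 330.
Round 3 (the husband proposes): the wife can get 330 next round, worth 0.78 × 330 = 257.4 now. The husband offers 257.4 and keeps 1500 − 257.4 = 1242.6.
Round 2 (the wife proposes): the husband can get 1242.6 next round, worth 0.78 × 1242.6 = 969.228 now. The wife offers 969.228 and keeps 1500 − 969.228 = 530.772.
Round 1 (the husband proposes): the wife can get 530.772 next round, worth 0.78 × 530.772 = 414.00216 now. The husband offers 414.00216 and keeps 1500 − 414.00216 = 1085.99784.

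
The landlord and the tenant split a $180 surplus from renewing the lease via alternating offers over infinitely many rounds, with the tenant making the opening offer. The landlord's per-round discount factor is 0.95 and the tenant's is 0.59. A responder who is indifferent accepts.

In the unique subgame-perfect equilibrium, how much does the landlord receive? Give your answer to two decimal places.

When the tenant proposes, the landlord accepts any offer worth at least 0.95 times what the landlord would get by proposing next round; and vice versa.
This gives x = 180 − 0.95y and y = 180 − 0.59x, where x and y are each side's share when it proposes.
Hence (1 − 0.95·0.59)x = 180(1 − 0.95), i.e. 0.4395·x = 9.
x ≈ 20.4778; the landlord's share is 180 − x ≈ 159.5222.

159.52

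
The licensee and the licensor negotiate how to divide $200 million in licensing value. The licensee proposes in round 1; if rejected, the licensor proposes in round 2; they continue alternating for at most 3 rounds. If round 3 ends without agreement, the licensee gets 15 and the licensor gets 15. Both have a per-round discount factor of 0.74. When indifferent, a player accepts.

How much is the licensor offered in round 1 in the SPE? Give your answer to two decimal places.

46.69

Round 3 (the licensee proposes): the licensor gets 15 if talks fail, so the licensee offers 15 and keeps 185.
Round 2 (the licensor proposes): the licensee can get 185 next round, worth 0.74 × 185 = 136.9 now, so the licensor offers 136.9, keeping 63.1.
Round 1 (the licensee proposes): the licensor can get 63.1 next round, worth 0.74 × 63.1 = 46.694 now. The licensee offers 46.694 and keeps 200 − 46.694 = 153.306.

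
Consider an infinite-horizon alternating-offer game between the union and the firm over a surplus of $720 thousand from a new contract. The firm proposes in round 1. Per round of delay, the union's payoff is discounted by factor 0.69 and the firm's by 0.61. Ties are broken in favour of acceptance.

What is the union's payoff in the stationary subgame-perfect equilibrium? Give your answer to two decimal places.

334.57

When the firm proposes, the union accepts any offer worth at least 0.69 times what the union would get by proposing next round; and vice versa.
This gives x = 720 − 0.69y and y = 720 − 0.61x, where x and y are each side's share when it proposes.
Hence (1 − 0.69·0.61)x = 720(1 − 0.69), i.e. 0.5791·x = 223.2.
x ≈ 385.4257; the union's share is 720 − x ≈ 334.5743.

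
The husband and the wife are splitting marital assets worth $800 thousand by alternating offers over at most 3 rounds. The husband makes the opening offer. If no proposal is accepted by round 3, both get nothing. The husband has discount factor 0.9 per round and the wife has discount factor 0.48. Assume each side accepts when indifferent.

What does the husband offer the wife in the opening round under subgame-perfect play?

By backward induction:
Round 3 (the husband proposes): the wife will accept anything ≥ 0, so the husband offers 0 and keeps 800.
Round 2 (the wife proposes): the husband can get 800 next round, worth 0.9 × 800 = 720 now. The wife offers 720 and keeps 800 − 720 = 80.
Round 1 (the husband proposes): the wife can get 80 next round, worth 0.48 × 80 = 38.4 now. The husband offers 38.4 and keeps 800 − 38.4 = 761.6.

38.4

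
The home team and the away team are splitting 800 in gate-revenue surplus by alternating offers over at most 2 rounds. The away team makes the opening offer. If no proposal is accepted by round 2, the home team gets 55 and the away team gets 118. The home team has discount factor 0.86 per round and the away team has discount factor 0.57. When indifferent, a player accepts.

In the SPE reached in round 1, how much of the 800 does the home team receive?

586.52

By backward induction:
Round 2 (the home team proposes): the away team gets 118 if talks fail, so the home team offers 118 and keeps 682.
Round 1 (the away team proposes): the home team can get 682 next round, worth 0.86 × 682 = 586.52 now. The away team offers 586.52 and keeps 800 − 586.52 = 213.48.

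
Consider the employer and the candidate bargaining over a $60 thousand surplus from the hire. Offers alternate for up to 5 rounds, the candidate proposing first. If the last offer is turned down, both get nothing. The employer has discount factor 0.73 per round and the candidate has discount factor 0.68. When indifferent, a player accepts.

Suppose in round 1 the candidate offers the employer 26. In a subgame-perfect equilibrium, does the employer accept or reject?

Round 5 (the candidate proposes): rejection yields 0 for the employer; the candidate offers 0 and keeps 60.
Round 4 (the employer proposes): the candidate can get 60 next round, worth 0.68 × 60 = 40.8 now, so the employer offers 40.8, keeping 19.2.
Round 3 (the candidate proposes): the employer can get 19.2 next round, worth 0.73 × 19.2 = 14.016 now, so the candidate offers 14.016, keeping 45.984.
Round 2 (the employer proposes): the candidate can get 45.984 next round, worth 0.68 × 45.984 = 31.26912 now. The employer offers 31.26912 and keeps 60 − 31.26912 = 28.73088.
So by rejecting in round 1, the employer gets 28.73088 next round, worth 0.73 × 28.73088 = 20.9735424 now.
Offer 26 ≥ 20.9735424, so the employer accepts.

Accept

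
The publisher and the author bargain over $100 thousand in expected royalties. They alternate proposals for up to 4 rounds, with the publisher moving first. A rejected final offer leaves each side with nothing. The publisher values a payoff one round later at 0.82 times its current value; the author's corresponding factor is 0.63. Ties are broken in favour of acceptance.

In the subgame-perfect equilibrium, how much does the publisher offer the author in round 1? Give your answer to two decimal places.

Round 4 (the author proposes): the publisher will accept anything ≥ 0, so the author offers 0 and keeps 100.
Round 3 (the publisher proposes): the author can get 100 next round, worth 0.63 × 100 = 63 now. The publisher offers 63 and keeps 100 − 63 = 37.
Round 2 (the author proposes): the publisher can get 37 next round, worth 0.82 × 37 = 30.34 now. The author offers 30.34 and keeps 100 − 30.34 = 69.66.
Round 1 (the publisher proposes): the author can get 69.66 next round, worth 0.63 × 69.66 = 43.8858 now. The publisher offers 43.8858 and keeps 100 − 43.8858 = 56.1142.

43.89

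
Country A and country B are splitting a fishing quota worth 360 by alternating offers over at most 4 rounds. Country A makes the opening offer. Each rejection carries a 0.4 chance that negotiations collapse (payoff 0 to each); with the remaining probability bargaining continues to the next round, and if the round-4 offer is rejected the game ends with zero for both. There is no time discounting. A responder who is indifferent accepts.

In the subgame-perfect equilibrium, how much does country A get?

195.84

Round 4 (country B proposes): rejection yields 0 for country A; country B offers 0 and keeps 360.
Round 3 (country A proposes): rejecting gives country B an expected 0.6 × 360 = 216; country A offers that and keeps 144.
Round 2 (country B proposes): rejecting gives country A an expected 0.6 × 144 = 86.4; country B offers that and keeps 273.6.
Round 1 (country A proposes): rejecting gives country B an expected 0.6 × 273.6 = 164.16. Country A offers 164.16 and keeps 360 − 164.16 = 195.84.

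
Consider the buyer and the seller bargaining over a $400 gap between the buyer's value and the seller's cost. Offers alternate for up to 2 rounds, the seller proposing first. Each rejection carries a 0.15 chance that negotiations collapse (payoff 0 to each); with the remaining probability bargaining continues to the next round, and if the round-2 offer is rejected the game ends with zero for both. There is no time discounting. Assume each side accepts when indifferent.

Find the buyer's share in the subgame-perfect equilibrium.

340

Round 2 (the buyer proposes): rejection yields 0 for the seller; the buyer offers 0 and keeps 400.
Round 1 (the seller proposes): rejecting gives the buyer an expected 0.85 × 400 = 340. The seller offers 340 and keeps 400 − 340 = 60.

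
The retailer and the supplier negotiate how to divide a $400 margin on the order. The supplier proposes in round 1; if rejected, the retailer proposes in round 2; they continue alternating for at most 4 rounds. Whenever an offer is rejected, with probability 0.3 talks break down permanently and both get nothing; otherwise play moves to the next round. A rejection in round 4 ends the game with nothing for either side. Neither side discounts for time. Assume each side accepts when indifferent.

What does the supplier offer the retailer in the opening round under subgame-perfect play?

Round 4 (the retailer proposes): rejection yields 0 for the supplier; the retailer offers 0 and keeps 400.
Round 3 (the supplier proposes): rejecting gives the retailer an expected 0.7 × 400 = 280; the supplier offers that and keeps 120.
Round 2 (the retailer proposes): rejecting gives the supplier an expected 0.7 × 120 = 84. The retailer offers 84 and keeps 400 − 84 = 316.
Round 1 (the supplier proposes): rejecting gives the retailer an expected 0.7 × 316 = 221.2, so the supplier offers 221.2, keeping 178.8.

221.2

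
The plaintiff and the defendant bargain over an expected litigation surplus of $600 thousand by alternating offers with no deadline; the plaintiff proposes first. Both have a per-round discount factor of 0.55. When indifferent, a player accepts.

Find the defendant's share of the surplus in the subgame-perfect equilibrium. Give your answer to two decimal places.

In a stationary SPE each proposer offers the other exactly their discounted continuation value.
If the plaintiff keeps x when proposing and the defendant keeps y when proposing, then x = 600 − 0.55y and y = 600 − 0.55x.
Solving: x = 600(1 − 0.55) / (1 − 0.55·0.55) = 270 / 0.6975 ≈ 387.0968.
The defendant gets 600 − 387.0968 ≈ 212.9032.

212.90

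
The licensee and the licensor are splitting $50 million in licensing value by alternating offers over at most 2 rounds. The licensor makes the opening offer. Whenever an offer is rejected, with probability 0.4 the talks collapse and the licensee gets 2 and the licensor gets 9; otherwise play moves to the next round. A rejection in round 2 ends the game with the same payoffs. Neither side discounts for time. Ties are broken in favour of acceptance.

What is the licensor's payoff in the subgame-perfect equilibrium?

24.6

By backward induction:
Round 2 (the licensee proposes): the licensor gets 9 if talks fail, so the licensee offers 9 and keeps 41.
Round 1 (the licensor proposes): rejecting gives the licensee an expected 0.6 × 41 + 0.4 × 2 = 25.4. The licensor offers 25.4 and keeps 50 − 25.4 = 24.6.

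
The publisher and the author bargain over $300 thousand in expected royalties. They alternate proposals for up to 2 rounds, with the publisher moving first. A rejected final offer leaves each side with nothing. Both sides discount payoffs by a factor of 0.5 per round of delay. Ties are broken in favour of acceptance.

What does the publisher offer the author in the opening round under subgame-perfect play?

Work backward from the last round.
Round 2 (the author proposes): the publisher will accept anything ≥ 0, so the author offers 0 and keeps 300.
Round 1 (the publisher proposes): the author can get 300 next round, worth 0.5 × 300 = 150 now; the publisher offers that and keeps 150.

150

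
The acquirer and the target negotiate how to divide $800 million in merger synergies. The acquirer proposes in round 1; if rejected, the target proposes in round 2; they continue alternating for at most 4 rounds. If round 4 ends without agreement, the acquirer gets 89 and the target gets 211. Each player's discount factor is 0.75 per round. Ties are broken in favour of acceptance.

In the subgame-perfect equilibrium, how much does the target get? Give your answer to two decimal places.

Work backward from the last round.
Round 4 (the target proposes): the acquirer gets 89 if talks fail, so the target offers 89 and keeps 711.
Round 3 (the acquirer proposes): the target can get 711 next round, worth 0.75 × 711 = 533.25 now. The acquirer offers 533.25 and keeps 800 − 533.25 = 266.75.
Round 2 (the target proposes): the acquirer can get 266.75 next round, worth 0.75 × 266.75 = 200.0625 now; the target offers that and keeps 599.9375.
Round 1 (the acquirer proposes): the target can get 599.9375 next round, worth 0.75 × 599.9375 = 449.953125 now, so the acquirer offers 449.953125, keeping 350.046875.

449.95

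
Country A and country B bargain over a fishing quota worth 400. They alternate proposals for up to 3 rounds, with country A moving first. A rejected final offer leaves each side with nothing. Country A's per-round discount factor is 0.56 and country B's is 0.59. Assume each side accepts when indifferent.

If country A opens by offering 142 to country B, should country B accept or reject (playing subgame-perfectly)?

Accept

Round 3 (country A proposes): rejection yields 0 for country B; country A offers 0 and keeps 400.
Round 2 (country B proposes): country A can get 400 next round, worth 0.56 × 400 = 224 now. Country B offers 224 and keeps 400 − 224 = 176.
So by rejecting in round 1, country B gets 176 next round, worth 0.59 × 176 = 103.84 now.
Offer 142 ≥ 103.84, so country B accepts.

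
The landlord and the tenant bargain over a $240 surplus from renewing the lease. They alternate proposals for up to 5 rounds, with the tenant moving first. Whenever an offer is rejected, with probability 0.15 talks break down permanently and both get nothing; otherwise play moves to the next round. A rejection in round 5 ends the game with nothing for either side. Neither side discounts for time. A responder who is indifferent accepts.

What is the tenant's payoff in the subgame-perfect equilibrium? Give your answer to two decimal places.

Round 5 (the tenant proposes): rejection yields 0 for the landlord; the tenant offers 0 and keeps 240.
Round 4 (the landlord proposes): rejecting gives the tenant an expected 0.85 × 240 = 204. The landlord offers 204 and keeps 240 − 204 = 36.
Round 3 (the tenant proposes): rejecting gives the landlord an expected 0.85 × 36 = 30.6. The tenant offers 30.6 and keeps 240 − 30.6 = 209.4.
Round 2 (the landlord proposes): rejecting gives the tenant an expected 0.85 × 209.4 = 177.99, so the landlord offers 177.99, keeping 62.01.
Round 1 (the tenant proposes): rejecting gives the landlord an expected 0.85 × 62.01 = 52.7085. The tenant offers 52.7085 and keeps 240 − 52.7085 = 187.2915.

187.29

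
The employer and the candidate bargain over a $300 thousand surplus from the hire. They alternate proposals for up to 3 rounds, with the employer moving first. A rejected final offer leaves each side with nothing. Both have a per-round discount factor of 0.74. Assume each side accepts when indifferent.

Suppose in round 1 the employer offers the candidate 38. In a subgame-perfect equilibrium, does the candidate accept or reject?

Round 3 (the employer proposes): the candidate will accept anything ≥ 0, so the employer offers 0 and keeps 300.
Round 2 (the candidate proposes): the employer can get 300 next round, worth 0.74 × 300 = 222 now. The candidate offers 222 and keeps 300 − 222 = 78.
So by rejecting in round 1, the candidate gets 78 next round, worth 0.74 × 78 = 57.72 now.
Offer 38 < 57.72, so the candidate rejects.

Reject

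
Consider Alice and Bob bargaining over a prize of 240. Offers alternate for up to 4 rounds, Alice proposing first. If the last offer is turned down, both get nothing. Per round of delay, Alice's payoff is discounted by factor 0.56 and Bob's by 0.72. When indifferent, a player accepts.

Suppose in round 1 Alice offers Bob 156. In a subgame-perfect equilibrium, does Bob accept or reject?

Round 4 (Bob proposes): rejection yields 0 for Alice; Bob offers 0 and keeps 240.
Round 3 (Alice proposes): Bob can get 240 next round, worth 0.72 × 240 = 172.8 now, so Alice offers 172.8, keeping 67.2.
Round 2 (Bob proposes): Alice can get 67.2 next round, worth 0.56 × 67.2 = 37.632 now; Bob offers that and keeps 202.368.
So by rejecting in round 1, Bob gets 202.368 next round, worth 0.72 × 202.368 = 145.70496 now.
Offer 156 ≥ 145.70496, so Bob accepts.

Accept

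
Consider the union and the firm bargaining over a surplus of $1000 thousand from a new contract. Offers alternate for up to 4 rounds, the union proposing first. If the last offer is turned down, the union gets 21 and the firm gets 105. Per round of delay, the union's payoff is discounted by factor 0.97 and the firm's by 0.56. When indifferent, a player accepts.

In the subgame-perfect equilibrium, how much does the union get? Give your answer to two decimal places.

Work backward from the last round.
Round 4 (the firm proposes): the union gets 21 if talks fail, so the firm offers 21 and keeps 979.
Round 3 (the union proposes): the firm can get 979 next round, worth 0.56 × 979 = 548.24 now, so the union offers 548.24, keeping 451.76.
Round 2 (the firm proposes): the union can get 451.76 next round, worth 0.97 × 451.76 = 438.2072 now, so the firm offers 438.2072, keeping 561.7928.
Round 1 (the union proposes): the firm can get 561.7928 next round, worth 0.56 × 561.7928 = 314.603968 now. The union offers 314.603968 and keeps 1000 − 314.603968 = 685.396032.

685.40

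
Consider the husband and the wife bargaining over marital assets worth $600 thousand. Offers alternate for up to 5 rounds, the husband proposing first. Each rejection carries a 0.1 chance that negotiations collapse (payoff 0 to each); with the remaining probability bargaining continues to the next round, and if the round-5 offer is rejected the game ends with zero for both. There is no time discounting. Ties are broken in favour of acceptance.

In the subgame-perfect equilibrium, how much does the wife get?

97.74

Round 5 (the husband proposes): the wife will accept anything ≥ 0, so the husband offers 0 and keeps 600.
Round 4 (the wife proposes): rejecting gives the husband an expected 0.9 × 600 = 540. The wife offers 540 and keeps 600 − 540 = 60.
Round 3 (the husband proposes): rejecting gives the wife an expected 0.9 × 60 = 54, so the husband offers 54, keeping 546.
Round 2 (the wife proposes): rejecting gives the husband an expected 0.9 × 546 = 491.4. The wife offers 491.4 and keeps 600 − 491.4 = 108.6.
Round 1 (the husband proposes): rejecting gives the wife an expected 0.9 × 108.6 = 97.74, so the husband offers 97.74, keeping 502.26.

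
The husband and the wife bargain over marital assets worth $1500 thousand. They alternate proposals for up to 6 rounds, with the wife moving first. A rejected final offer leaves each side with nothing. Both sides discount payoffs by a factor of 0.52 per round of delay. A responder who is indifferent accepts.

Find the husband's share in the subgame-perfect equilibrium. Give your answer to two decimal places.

532.67

Solve by backward induction from round 6.
Round 6 (the husband proposes): rejection yields 0 for the wife; the husband offers 0 and keeps 1500.
Round 5 (the wife proposes): the husband can get 1500 next round, worth 0.52 × 1500 = 780 now; the wife offers that and keeps 720.
Round 4 (the husband proposes): the wife can get 720 next round, worth 0.52 × 720 = 374.4 now. The husband offers 374.4 and keeps 1500 − 374.4 = 1125.6.
Round 3 (the wife proposes): the husband can get 1125.6 next round, worth 0.52 × 1125.6 = 585.312 now, so the wife offers 585.312, keeping 914.688.
Round 2 (the husband proposes): the wife can get 914.688 next round, worth 0.52 × 914.688 = 475.63776 now; the husband offers that and keeps 1024.36224.
Round 1 (the wife proposes): the husband can get 1024.36224 next round, worth 0.52 × 1024.36224 = 532.6683648 now, so the wife offers 532.6683648, keeping 967.3316352.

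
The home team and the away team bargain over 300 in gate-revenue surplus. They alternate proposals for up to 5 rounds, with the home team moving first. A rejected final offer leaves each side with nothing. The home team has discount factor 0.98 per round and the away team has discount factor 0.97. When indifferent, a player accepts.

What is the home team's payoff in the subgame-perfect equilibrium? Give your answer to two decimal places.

Work backward from the last round.
Round 5 (the home team proposes): rejection yields 0 for the away team; the home team offers 0 and keeps 300.
Round 4 (the away team proposes): the home team can get 300 next round, worth 0.98 × 300 = 294 now. The away team offers 294 and keeps 300 − 294 = 6.
Round 3 (the home team proposes): the away team can get 6 next round, worth 0.97 × 6 = 5.82 now; the home team offers that and keeps 294.18.
Round 2 (the away team proposes): the home team can get 294.18 next round, worth 0.98 × 294.18 = 288.2964 now, so the away team offers 288.2964, keeping 11.7036.
Round 1 (the home team proposes): the away team can get 11.7036 next round, worth 0.97 × 11.7036 = 11.352492 now, so the home team offers 11.352492, keeping 288.647508.

288.65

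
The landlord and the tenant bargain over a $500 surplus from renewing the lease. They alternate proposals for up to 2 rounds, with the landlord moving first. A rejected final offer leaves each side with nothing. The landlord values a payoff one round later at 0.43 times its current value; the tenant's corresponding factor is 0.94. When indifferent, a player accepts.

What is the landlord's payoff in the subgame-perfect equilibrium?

30

Round 2 (the tenant proposes): the landlord will accept anything ≥ 0, so the tenant offers 0 and keeps 500.
Round 1 (the landlord proposes): the tenant can get 500 next round, worth 0.94 × 500 = 470 now, so the landlord offers 470, keeping 30.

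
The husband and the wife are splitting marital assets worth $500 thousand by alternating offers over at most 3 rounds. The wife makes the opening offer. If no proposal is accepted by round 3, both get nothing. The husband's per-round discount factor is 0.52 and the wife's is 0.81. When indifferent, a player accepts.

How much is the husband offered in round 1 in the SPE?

49.4

Round 3 (the wife proposes): rejection yields 0 for the husband; the wife offers 0 and keeps 500.
Round 2 (the husband proposes): the wife can get 500 next round, worth 0.81 × 500 = 405 now. The husband offers 405 and keeps 500 − 405 = 95.
Round 1 (the wife proposes): the husband can get 95 next round, worth 0.52 × 95 = 49.4 now; the wife offers that and keeps 450.6.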